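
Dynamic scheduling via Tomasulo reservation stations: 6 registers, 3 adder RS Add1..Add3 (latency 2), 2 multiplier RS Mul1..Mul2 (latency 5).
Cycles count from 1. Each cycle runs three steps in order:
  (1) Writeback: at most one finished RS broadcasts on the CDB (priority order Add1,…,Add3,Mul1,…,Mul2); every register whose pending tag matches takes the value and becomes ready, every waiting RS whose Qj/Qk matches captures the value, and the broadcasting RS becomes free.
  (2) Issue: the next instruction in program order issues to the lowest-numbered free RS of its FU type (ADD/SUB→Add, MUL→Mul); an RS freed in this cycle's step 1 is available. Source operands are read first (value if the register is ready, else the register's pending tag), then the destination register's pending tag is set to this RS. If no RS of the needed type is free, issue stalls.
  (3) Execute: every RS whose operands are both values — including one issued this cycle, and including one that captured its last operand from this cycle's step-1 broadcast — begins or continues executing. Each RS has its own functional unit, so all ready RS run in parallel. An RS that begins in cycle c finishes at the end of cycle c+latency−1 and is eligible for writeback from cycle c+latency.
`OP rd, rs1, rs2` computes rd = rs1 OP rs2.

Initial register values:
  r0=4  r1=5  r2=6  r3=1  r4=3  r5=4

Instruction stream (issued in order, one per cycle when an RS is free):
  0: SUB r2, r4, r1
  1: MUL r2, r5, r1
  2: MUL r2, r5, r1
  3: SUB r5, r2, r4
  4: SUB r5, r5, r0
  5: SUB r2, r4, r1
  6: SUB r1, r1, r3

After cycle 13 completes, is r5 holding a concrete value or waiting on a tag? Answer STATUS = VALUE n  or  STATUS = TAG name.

c1: issue SUB r2<-Add1 | r0:4,r1:5,r2:Add1,r3:1,r4:3,r5:4
c2: issue MUL r2<-Mul1 | r0:4,r1:5,r2:Mul1,r3:1,r4:3,r5:4
c3: CDB Add1=-2; issue MUL r2<-Mul2 | r0:4,r1:5,r2:Mul2,r3:1,r4:3,r5:4
c4: issue SUB r5<-Add1 | r0:4,r1:5,r2:Mul2,r3:1,r4:3,r5:Add1
c5: issue SUB r5<-Add2 | r0:4,r1:5,r2:Mul2,r3:1,r4:3,r5:Add2
c6: issue SUB r2<-Add3 | r0:4,r1:5,r2:Add3,r3:1,r4:3,r5:Add2
c7: CDB Mul1=20; stall | r0:4,r1:5,r2:Add3,r3:1,r4:3,r5:Add2
c8: CDB Add3=-2; issue SUB r1<-Add3 | r0:4,r1:Add3,r2:-2,r3:1,r4:3,r5:Add2
c9: CDB Mul2=20 | r0:4,r1:Add3,r2:-2,r3:1,r4:3,r5:Add2
c10: CDB Add3=4 | r0:4,r1:4,r2:-2,r3:1,r4:3,r5:Add2
c11: CDB Add1=17 | r0:4,r1:4,r2:-2,r3:1,r4:3,r5:Add2
c12: - | r0:4,r1:4,r2:-2,r3:1,r4:3,r5:Add2
c13: CDB Add2=13 | r0:4,r1:4,r2:-2,r3:1,r4:3,r5:13

STATUS = VALUE 13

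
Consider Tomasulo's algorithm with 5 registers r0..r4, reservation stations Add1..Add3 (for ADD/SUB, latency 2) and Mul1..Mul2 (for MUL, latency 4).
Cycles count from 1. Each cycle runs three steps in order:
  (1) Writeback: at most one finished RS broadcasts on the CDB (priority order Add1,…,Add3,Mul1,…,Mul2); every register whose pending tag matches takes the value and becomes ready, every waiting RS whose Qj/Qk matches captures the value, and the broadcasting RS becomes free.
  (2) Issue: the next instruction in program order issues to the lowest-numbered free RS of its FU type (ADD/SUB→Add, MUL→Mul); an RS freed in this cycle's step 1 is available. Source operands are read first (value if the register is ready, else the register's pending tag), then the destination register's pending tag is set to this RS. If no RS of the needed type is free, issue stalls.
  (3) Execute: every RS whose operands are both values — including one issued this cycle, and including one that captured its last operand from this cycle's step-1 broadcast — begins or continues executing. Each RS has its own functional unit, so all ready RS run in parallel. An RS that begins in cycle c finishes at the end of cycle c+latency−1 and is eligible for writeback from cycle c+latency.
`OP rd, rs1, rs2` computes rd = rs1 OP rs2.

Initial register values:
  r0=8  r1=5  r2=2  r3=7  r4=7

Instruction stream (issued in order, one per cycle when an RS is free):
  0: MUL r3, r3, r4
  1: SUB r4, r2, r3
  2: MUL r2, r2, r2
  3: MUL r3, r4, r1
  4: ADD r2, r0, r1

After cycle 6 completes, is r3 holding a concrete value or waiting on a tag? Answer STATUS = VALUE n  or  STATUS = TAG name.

c1: issue MUL r3<-Mul1 | r0:8,r1:5,r2:2,r3:Mul1,r4:7
c2: issue SUB r4<-Add1 | r0:8,r1:5,r2:2,r3:Mul1,r4:Add1
c3: issue MUL r2<-Mul2 | r0:8,r1:5,r2:Mul2,r3:Mul1,r4:Add1
c4: stall | r0:8,r1:5,r2:Mul2,r3:Mul1,r4:Add1
c5: CDB Mul1=49; issue MUL r3<-Mul1 | r0:8,r1:5,r2:Mul2,r3:Mul1,r4:Add1
c6: issue ADD r2<-Add2 | r0:8,r1:5,r2:Add2,r3:Mul1,r4:Add1

STATUS = TAG Mul1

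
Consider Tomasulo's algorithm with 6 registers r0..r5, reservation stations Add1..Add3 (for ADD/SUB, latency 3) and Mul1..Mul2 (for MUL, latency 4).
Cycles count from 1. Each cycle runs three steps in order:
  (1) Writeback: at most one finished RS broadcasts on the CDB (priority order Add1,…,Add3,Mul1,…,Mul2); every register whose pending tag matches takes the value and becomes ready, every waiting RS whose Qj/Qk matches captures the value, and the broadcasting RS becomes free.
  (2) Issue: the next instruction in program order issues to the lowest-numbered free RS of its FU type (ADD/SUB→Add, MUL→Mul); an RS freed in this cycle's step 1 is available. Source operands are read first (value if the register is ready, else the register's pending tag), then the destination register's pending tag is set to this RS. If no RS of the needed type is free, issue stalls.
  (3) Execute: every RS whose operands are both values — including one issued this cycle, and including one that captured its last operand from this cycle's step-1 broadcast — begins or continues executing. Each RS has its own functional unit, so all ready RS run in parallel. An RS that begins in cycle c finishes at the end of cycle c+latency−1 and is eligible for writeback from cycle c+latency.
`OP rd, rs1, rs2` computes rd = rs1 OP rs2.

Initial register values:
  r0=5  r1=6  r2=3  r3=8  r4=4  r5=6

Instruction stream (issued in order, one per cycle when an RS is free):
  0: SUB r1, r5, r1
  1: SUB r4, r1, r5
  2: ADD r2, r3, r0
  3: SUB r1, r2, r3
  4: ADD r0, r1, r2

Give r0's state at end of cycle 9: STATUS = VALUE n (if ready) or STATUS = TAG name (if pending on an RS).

STATUS = TAG Add3

cycle 1: issue SUB r1<-Add1 // r0:5,r1:Add1,r2:3,r3:8,r4:4,r5:6
cycle 2: issue SUB r4<-Add2 // r0:5,r1:Add1,r2:3,r3:8,r4:Add2,r5:6
cycle 3: issue ADD r2<-Add3 // r0:5,r1:Add1,r2:Add3,r3:8,r4:Add2,r5:6
cycle 4: CDB Add1=0; issue SUB r1<-Add1 // r0:5,r1:Add1,r2:Add3,r3:8,r4:Add2,r5:6
cycle 5: stall // r0:5,r1:Add1,r2:Add3,r3:8,r4:Add2,r5:6
cycle 6: CDB Add3=13; issue ADD r0<-Add3 // r0:Add3,r1:Add1,r2:13,r3:8,r4:Add2,r5:6
cycle 7: CDB Add2=-6 // r0:Add3,r1:Add1,r2:13,r3:8,r4:-6,r5:6
cycle 8: - // r0:Add3,r1:Add1,r2:13,r3:8,r4:-6,r5:6
cycle 9: CDB Add1=5 // r0:Add3,r1:5,r2:13,r3:8,r4:-6,r5:6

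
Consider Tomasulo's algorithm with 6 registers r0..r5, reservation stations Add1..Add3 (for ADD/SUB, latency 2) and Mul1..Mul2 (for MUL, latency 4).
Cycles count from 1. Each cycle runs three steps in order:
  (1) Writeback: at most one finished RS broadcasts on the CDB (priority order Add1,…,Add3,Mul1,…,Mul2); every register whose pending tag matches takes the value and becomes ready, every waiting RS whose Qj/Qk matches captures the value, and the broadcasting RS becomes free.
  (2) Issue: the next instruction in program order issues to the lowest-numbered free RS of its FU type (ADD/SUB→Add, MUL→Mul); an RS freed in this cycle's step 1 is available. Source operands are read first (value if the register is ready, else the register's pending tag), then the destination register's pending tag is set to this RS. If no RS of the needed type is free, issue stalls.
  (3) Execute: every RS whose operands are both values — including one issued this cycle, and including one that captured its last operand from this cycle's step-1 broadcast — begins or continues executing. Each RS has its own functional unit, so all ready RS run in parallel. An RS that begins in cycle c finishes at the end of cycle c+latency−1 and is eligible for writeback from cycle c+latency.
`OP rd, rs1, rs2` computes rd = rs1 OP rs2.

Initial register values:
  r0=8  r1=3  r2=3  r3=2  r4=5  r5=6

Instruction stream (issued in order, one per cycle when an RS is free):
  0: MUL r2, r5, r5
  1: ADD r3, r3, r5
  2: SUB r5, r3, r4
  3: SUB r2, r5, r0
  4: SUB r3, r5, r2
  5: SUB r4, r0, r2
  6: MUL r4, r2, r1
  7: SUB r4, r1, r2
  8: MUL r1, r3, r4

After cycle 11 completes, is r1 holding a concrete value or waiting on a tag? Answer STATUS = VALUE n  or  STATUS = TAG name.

STATUS = TAG Mul2

cycle 1: issue MUL r2<-Mul1 // r0:8,r1:3,r2:Mul1,r3:2,r4:5,r5:6
cycle 2: issue ADD r3<-Add1 // r0:8,r1:3,r2:Mul1,r3:Add1,r4:5,r5:6
cycle 3: issue SUB r5<-Add2 // r0:8,r1:3,r2:Mul1,r3:Add1,r4:5,r5:Add2
cycle 4: CDB Add1=8; issue SUB r2<-Add1 // r0:8,r1:3,r2:Add1,r3:8,r4:5,r5:Add2
cycle 5: CDB Mul1=36; issue SUB r3<-Add3 // r0:8,r1:3,r2:Add1,r3:Add3,r4:5,r5:Add2
cycle 6: CDB Add2=3; issue SUB r4<-Add2 // r0:8,r1:3,r2:Add1,r3:Add3,r4:Add2,r5:3
cycle 7: issue MUL r4<-Mul1 // r0:8,r1:3,r2:Add1,r3:Add3,r4:Mul1,r5:3
cycle 8: CDB Add1=-5; issue SUB r4<-Add1 // r0:8,r1:3,r2:-5,r3:Add3,r4:Add1,r5:3
cycle 9: issue MUL r1<-Mul2 // r0:8,r1:Mul2,r2:-5,r3:Add3,r4:Add1,r5:3
cycle 10: CDB Add1=8 // r0:8,r1:Mul2,r2:-5,r3:Add3,r4:8,r5:3
cycle 11: CDB Add2=13 // r0:8,r1:Mul2,r2:-5,r3:Add3,r4:8,r5:3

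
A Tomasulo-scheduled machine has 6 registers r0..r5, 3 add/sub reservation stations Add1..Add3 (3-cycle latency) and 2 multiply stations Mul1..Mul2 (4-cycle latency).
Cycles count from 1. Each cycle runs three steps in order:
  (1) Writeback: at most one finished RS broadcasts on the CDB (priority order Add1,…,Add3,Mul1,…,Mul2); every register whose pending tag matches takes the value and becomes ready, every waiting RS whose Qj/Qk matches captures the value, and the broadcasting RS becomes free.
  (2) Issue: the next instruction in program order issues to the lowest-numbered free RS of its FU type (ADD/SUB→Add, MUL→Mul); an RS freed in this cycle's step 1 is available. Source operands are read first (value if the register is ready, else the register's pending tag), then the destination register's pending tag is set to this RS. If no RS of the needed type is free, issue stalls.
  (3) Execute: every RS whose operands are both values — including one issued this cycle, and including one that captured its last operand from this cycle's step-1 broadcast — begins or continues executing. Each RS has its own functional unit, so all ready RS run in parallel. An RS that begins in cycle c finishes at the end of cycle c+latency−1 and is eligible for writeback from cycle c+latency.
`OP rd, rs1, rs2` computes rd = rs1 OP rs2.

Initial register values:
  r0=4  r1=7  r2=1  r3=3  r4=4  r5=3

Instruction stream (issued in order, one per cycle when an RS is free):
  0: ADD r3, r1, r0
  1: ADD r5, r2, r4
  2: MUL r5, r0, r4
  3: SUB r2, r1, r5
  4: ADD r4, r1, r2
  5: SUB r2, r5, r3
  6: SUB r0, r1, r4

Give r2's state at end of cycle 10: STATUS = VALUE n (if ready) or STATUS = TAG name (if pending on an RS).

STATUS = TAG Add3

  c1: issue ADD r3<-Add1  regs: r0:4,r1:7,r2:1,r3:Add1,r4:4,r5:3
  c2: issue ADD r5<-Add2  regs: r0:4,r1:7,r2:1,r3:Add1,r4:4,r5:Add2
  c3: issue MUL r5<-Mul1  regs: r0:4,r1:7,r2:1,r3:Add1,r4:4,r5:Mul1
  c4: CDB Add1=11; issue SUB r2<-Add1  regs: r0:4,r1:7,r2:Add1,r3:11,r4:4,r5:Mul1
  c5: CDB Add2=5; issue ADD r4<-Add2  regs: r0:4,r1:7,r2:Add1,r3:11,r4:Add2,r5:Mul1
  c6: issue SUB r2<-Add3  regs: r0:4,r1:7,r2:Add3,r3:11,r4:Add2,r5:Mul1
  c7: CDB Mul1=16; stall  regs: r0:4,r1:7,r2:Add3,r3:11,r4:Add2,r5:16
  c8: stall  regs: r0:4,r1:7,r2:Add3,r3:11,r4:Add2,r5:16
  c9: stall  regs: r0:4,r1:7,r2:Add3,r3:11,r4:Add2,r5:16
  c10: CDB Add1=-9; issue SUB r0<-Add1  regs: r0:Add1,r1:7,r2:Add3,r3:11,r4:Add2,r5:16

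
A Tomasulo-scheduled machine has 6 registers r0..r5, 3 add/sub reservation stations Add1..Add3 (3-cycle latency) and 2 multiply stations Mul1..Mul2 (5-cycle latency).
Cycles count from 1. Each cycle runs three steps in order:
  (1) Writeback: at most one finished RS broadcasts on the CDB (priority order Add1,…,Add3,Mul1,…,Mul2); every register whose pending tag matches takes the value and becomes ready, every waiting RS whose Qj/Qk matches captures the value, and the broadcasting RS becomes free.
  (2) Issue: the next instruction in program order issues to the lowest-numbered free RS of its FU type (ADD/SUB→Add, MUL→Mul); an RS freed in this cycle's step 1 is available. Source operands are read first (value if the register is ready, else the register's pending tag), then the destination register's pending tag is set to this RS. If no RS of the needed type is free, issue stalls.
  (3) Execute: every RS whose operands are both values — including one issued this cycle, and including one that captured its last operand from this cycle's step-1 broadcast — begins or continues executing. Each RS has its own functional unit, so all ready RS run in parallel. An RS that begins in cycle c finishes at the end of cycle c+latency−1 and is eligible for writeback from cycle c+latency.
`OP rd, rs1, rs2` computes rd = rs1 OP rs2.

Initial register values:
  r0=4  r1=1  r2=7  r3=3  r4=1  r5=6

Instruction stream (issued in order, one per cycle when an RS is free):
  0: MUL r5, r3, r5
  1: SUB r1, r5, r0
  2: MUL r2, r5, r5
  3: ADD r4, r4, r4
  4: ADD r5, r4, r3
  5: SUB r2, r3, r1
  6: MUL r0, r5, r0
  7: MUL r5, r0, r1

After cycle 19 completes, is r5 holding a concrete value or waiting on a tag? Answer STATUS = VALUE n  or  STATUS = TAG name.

c1: issue MUL r5<-Mul1 | r0:4,r1:1,r2:7,r3:3,r4:1,r5:Mul1
c2: issue SUB r1<-Add1 | r0:4,r1:Add1,r2:7,r3:3,r4:1,r5:Mul1
c3: issue MUL r2<-Mul2 | r0:4,r1:Add1,r2:Mul2,r3:3,r4:1,r5:Mul1
c4: issue ADD r4<-Add2 | r0:4,r1:Add1,r2:Mul2,r3:3,r4:Add2,r5:Mul1
c5: issue ADD r5<-Add3 | r0:4,r1:Add1,r2:Mul2,r3:3,r4:Add2,r5:Add3
c6: CDB Mul1=18; stall | r0:4,r1:Add1,r2:Mul2,r3:3,r4:Add2,r5:Add3
c7: CDB Add2=2; issue SUB r2<-Add2 | r0:4,r1:Add1,r2:Add2,r3:3,r4:2,r5:Add3
c8: issue MUL r0<-Mul1 | r0:Mul1,r1:Add1,r2:Add2,r3:3,r4:2,r5:Add3
c9: CDB Add1=14; stall | r0:Mul1,r1:14,r2:Add2,r3:3,r4:2,r5:Add3
c10: CDB Add3=5; stall | r0:Mul1,r1:14,r2:Add2,r3:3,r4:2,r5:5
c11: CDB Mul2=324; issue MUL r5<-Mul2 | r0:Mul1,r1:14,r2:Add2,r3:3,r4:2,r5:Mul2
c12: CDB Add2=-11 | r0:Mul1,r1:14,r2:-11,r3:3,r4:2,r5:Mul2
c13: - | r0:Mul1,r1:14,r2:-11,r3:3,r4:2,r5:Mul2
c14: - | r0:Mul1,r1:14,r2:-11,r3:3,r4:2,r5:Mul2
c15: CDB Mul1=20 | r0:20,r1:14,r2:-11,r3:3,r4:2,r5:Mul2
c16: - | r0:20,r1:14,r2:-11,r3:3,r4:2,r5:Mul2
c17: - | r0:20,r1:14,r2:-11,r3:3,r4:2,r5:Mul2
c18: - | r0:20,r1:14,r2:-11,r3:3,r4:2,r5:Mul2
c19: - | r0:20,r1:14,r2:-11,r3:3,r4:2,r5:Mul2

STATUS = TAG Mul2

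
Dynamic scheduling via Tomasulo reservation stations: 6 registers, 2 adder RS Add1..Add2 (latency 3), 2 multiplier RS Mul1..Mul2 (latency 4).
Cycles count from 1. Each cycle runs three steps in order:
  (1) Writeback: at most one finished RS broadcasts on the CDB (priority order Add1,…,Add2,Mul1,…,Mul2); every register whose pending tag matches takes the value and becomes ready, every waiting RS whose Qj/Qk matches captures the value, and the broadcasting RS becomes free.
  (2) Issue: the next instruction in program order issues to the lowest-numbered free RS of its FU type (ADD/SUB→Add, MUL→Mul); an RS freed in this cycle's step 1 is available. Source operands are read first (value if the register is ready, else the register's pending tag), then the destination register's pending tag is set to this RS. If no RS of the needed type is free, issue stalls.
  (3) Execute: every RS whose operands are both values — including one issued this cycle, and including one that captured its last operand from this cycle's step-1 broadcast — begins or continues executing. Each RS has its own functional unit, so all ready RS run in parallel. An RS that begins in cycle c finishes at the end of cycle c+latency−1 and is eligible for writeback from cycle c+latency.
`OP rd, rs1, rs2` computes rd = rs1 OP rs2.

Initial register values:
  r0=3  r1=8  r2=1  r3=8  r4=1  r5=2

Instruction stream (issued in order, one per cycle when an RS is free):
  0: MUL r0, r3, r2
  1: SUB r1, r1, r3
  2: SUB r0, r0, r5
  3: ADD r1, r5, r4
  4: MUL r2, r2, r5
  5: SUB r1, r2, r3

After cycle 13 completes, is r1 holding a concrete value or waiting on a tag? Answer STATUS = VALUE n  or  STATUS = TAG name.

STATUS = VALUE -6

c1: issue MUL r0<-Mul1 | r0:Mul1,r1:8,r2:1,r3:8,r4:1,r5:2
c2: issue SUB r1<-Add1 | r0:Mul1,r1:Add1,r2:1,r3:8,r4:1,r5:2
c3: issue SUB r0<-Add2 | r0:Add2,r1:Add1,r2:1,r3:8,r4:1,r5:2
c4: stall | r0:Add2,r1:Add1,r2:1,r3:8,r4:1,r5:2
c5: CDB Add1=0; issue ADD r1<-Add1 | r0:Add2,r1:Add1,r2:1,r3:8,r4:1,r5:2
c6: CDB Mul1=8; issue MUL r2<-Mul1 | r0:Add2,r1:Add1,r2:Mul1,r3:8,r4:1,r5:2
c7: stall | r0:Add2,r1:Add1,r2:Mul1,r3:8,r4:1,r5:2
c8: CDB Add1=3; issue SUB r1<-Add1 | r0:Add2,r1:Add1,r2:Mul1,r3:8,r4:1,r5:2
c9: CDB Add2=6 | r0:6,r1:Add1,r2:Mul1,r3:8,r4:1,r5:2
c10: CDB Mul1=2 | r0:6,r1:Add1,r2:2,r3:8,r4:1,r5:2
c11: - | r0:6,r1:Add1,r2:2,r3:8,r4:1,r5:2
c12: - | r0:6,r1:Add1,r2:2,r3:8,r4:1,r5:2
c13: CDB Add1=-6 | r0:6,r1:-6,r2:2,r3:8,r4:1,r5:2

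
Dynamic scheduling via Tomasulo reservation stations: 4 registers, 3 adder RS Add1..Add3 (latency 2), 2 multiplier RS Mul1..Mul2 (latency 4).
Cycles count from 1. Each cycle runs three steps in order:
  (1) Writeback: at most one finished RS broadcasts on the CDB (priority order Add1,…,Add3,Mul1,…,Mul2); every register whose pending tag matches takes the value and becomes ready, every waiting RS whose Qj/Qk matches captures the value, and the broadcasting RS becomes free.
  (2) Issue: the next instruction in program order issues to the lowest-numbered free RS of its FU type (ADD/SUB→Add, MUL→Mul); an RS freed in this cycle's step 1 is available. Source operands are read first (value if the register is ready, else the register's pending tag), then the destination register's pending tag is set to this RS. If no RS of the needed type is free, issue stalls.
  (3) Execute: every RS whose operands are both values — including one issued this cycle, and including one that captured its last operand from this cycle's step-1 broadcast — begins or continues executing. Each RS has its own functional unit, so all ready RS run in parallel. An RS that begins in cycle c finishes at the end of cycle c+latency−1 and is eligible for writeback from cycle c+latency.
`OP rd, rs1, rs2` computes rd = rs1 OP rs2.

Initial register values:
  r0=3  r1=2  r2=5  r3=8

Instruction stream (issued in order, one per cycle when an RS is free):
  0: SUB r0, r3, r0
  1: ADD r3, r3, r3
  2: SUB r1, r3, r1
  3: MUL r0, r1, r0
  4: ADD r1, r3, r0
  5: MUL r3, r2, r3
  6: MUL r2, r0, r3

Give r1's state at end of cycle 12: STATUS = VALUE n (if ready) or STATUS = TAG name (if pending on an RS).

STATUS = VALUE 86

c1: issue SUB r0<-Add1 | r0:Add1,r1:2,r2:5,r3:8
c2: issue ADD r3<-Add2 | r0:Add1,r1:2,r2:5,r3:Add2
c3: CDB Add1=5; issue SUB r1<-Add1 | r0:5,r1:Add1,r2:5,r3:Add2
c4: CDB Add2=16; issue MUL r0<-Mul1 | r0:Mul1,r1:Add1,r2:5,r3:16
c5: issue ADD r1<-Add2 | r0:Mul1,r1:Add2,r2:5,r3:16
c6: CDB Add1=14; issue MUL r3<-Mul2 | r0:Mul1,r1:Add2,r2:5,r3:Mul2
c7: stall | r0:Mul1,r1:Add2,r2:5,r3:Mul2
c8: stall | r0:Mul1,r1:Add2,r2:5,r3:Mul2
c9: stall | r0:Mul1,r1:Add2,r2:5,r3:Mul2
c10: CDB Mul1=70; issue MUL r2<-Mul1 | r0:70,r1:Add2,r2:Mul1,r3:Mul2
c11: CDB Mul2=80 | r0:70,r1:Add2,r2:Mul1,r3:80
c12: CDB Add2=86 | r0:70,r1:86,r2:Mul1,r3:80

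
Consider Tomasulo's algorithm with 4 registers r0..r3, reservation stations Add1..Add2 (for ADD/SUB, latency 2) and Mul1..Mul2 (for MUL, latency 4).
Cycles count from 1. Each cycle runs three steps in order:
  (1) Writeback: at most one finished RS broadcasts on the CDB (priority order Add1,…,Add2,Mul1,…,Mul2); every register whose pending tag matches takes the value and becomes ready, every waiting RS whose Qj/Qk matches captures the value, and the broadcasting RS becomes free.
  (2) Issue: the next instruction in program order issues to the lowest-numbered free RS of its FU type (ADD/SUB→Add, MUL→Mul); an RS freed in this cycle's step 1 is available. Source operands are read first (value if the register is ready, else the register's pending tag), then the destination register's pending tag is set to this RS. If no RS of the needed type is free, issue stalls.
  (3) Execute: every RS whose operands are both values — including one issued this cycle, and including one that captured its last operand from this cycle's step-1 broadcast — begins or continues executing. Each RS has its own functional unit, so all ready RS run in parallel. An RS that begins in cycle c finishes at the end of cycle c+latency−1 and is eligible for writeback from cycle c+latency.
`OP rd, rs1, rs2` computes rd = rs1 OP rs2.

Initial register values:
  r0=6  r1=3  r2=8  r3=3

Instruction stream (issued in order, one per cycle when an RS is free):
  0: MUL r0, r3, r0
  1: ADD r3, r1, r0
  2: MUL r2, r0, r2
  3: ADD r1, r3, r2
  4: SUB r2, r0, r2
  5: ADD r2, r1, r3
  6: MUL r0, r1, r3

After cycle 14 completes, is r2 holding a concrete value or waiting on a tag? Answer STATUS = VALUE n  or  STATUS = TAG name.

c1: issue MUL r0<-Mul1 | r0:Mul1,r1:3,r2:8,r3:3
c2: issue ADD r3<-Add1 | r0:Mul1,r1:3,r2:8,r3:Add1
c3: issue MUL r2<-Mul2 | r0:Mul1,r1:3,r2:Mul2,r3:Add1
c4: issue ADD r1<-Add2 | r0:Mul1,r1:Add2,r2:Mul2,r3:Add1
c5: CDB Mul1=18; stall | r0:18,r1:Add2,r2:Mul2,r3:Add1
c6: stall | r0:18,r1:Add2,r2:Mul2,r3:Add1
c7: CDB Add1=21; issue SUB r2<-Add1 | r0:18,r1:Add2,r2:Add1,r3:21
c8: stall | r0:18,r1:Add2,r2:Add1,r3:21
c9: CDB Mul2=144; stall | r0:18,r1:Add2,r2:Add1,r3:21
c10: stall | r0:18,r1:Add2,r2:Add1,r3:21
c11: CDB Add1=-126; issue ADD r2<-Add1 | r0:18,r1:Add2,r2:Add1,r3:21
c12: CDB Add2=165; issue MUL r0<-Mul1 | r0:Mul1,r1:165,r2:Add1,r3:21
c13: - | r0:Mul1,r1:165,r2:Add1,r3:21
c14: CDB Add1=186 | r0:Mul1,r1:165,r2:186,r3:21

STATUS = VALUE 186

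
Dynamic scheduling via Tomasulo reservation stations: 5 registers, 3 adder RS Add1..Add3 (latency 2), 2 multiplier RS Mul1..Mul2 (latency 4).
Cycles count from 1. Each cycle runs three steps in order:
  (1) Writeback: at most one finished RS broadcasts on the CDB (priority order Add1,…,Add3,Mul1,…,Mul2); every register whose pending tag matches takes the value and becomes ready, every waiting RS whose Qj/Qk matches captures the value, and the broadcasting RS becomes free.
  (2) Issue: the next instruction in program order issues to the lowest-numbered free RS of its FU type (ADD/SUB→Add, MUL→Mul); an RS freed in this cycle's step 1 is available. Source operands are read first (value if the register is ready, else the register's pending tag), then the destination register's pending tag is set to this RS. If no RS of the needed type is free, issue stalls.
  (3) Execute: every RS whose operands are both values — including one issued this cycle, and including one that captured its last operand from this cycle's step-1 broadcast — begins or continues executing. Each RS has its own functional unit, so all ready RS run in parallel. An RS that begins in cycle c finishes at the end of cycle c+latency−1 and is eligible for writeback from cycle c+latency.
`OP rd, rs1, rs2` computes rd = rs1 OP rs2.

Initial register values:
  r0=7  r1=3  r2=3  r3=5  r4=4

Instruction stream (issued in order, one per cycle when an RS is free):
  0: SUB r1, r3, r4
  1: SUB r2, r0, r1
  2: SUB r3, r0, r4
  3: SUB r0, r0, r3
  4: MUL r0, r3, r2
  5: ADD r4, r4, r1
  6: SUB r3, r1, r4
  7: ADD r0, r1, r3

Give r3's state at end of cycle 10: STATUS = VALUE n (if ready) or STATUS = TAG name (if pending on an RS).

  c1: issue SUB r1<-Add1  regs: r0:7,r1:Add1,r2:3,r3:5,r4:4
  c2: issue SUB r2<-Add2  regs: r0:7,r1:Add1,r2:Add2,r3:5,r4:4
  c3: CDB Add1=1; issue SUB r3<-Add1  regs: r0:7,r1:1,r2:Add2,r3:Add1,r4:4
  c4: issue SUB r0<-Add3  regs: r0:Add3,r1:1,r2:Add2,r3:Add1,r4:4
  c5: CDB Add1=3; issue MUL r0<-Mul1  regs: r0:Mul1,r1:1,r2:Add2,r3:3,r4:4
  c6: CDB Add2=6; issue ADD r4<-Add1  regs: r0:Mul1,r1:1,r2:6,r3:3,r4:Add1
  c7: CDB Add3=4; issue SUB r3<-Add2  regs: r0:Mul1,r1:1,r2:6,r3:Add2,r4:Add1
  c8: CDB Add1=5; issue ADD r0<-Add1  regs: r0:Add1,r1:1,r2:6,r3:Add2,r4:5
  c9: -  regs: r0:Add1,r1:1,r2:6,r3:Add2,r4:5
  c10: CDB Add2=-4  regs: r0:Add1,r1:1,r2:6,r3:-4,r4:5

STATUS = VALUE -4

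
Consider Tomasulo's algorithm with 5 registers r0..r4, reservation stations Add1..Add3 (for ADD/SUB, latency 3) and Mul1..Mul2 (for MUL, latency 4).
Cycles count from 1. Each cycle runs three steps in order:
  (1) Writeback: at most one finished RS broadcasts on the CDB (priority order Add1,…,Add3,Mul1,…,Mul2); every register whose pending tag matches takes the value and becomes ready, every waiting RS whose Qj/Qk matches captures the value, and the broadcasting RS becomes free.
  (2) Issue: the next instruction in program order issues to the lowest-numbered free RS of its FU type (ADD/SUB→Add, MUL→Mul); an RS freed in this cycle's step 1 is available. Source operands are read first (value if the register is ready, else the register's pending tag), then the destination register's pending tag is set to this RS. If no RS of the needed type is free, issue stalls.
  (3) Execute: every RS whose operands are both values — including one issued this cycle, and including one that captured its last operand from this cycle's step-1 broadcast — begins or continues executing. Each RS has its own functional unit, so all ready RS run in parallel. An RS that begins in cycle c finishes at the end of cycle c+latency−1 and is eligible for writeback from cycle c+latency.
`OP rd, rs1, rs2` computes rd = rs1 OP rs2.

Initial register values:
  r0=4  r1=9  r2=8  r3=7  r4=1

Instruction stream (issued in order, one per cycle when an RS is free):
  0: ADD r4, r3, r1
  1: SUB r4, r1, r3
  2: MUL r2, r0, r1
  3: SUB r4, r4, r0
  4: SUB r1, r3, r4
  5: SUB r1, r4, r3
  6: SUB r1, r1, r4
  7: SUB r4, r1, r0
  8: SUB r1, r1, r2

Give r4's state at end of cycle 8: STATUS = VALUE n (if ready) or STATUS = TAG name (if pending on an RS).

cycle 1: issue ADD r4<-Add1 // r0:4,r1:9,r2:8,r3:7,r4:Add1
cycle 2: issue SUB r4<-Add2 // r0:4,r1:9,r2:8,r3:7,r4:Add2
cycle 3: issue MUL r2<-Mul1 // r0:4,r1:9,r2:Mul1,r3:7,r4:Add2
cycle 4: CDB Add1=16; issue SUB r4<-Add1 // r0:4,r1:9,r2:Mul1,r3:7,r4:Add1
cycle 5: CDB Add2=2; issue SUB r1<-Add2 // r0:4,r1:Add2,r2:Mul1,r3:7,r4:Add1
cycle 6: issue SUB r1<-Add3 // r0:4,r1:Add3,r2:Mul1,r3:7,r4:Add1
cycle 7: CDB Mul1=36; stall // r0:4,r1:Add3,r2:36,r3:7,r4:Add1
cycle 8: CDB Add1=-2; issue SUB r1<-Add1 // r0:4,r1:Add1,r2:36,r3:7,r4:-2

STATUS = VALUE -2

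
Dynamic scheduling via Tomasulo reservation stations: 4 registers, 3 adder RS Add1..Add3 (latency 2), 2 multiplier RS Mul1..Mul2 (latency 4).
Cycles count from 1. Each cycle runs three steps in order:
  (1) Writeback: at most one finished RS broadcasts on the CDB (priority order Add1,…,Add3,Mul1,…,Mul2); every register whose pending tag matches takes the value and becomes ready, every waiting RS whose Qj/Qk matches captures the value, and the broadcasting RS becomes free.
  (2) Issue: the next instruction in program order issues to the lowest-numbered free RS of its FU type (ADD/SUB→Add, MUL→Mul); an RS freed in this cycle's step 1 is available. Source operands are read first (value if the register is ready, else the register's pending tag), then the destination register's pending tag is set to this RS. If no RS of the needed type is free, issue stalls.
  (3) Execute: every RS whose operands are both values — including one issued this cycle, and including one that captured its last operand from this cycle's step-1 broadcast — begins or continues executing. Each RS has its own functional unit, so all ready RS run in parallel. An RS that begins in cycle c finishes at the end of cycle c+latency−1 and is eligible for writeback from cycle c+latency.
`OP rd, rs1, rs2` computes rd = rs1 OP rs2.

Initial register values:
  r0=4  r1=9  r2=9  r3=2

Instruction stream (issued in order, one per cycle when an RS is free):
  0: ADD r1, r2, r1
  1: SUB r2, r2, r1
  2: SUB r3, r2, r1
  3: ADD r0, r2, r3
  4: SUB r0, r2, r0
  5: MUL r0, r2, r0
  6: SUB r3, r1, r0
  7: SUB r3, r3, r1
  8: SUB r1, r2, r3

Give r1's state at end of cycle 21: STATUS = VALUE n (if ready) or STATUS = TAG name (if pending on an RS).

cycle 1: issue ADD r1<-Add1 // r0:4,r1:Add1,r2:9,r3:2
cycle 2: issue SUB r2<-Add2 // r0:4,r1:Add1,r2:Add2,r3:2
cycle 3: CDB Add1=18; issue SUB r3<-Add1 // r0:4,r1:18,r2:Add2,r3:Add1
cycle 4: issue ADD r0<-Add3 // r0:Add3,r1:18,r2:Add2,r3:Add1
cycle 5: CDB Add2=-9; issue SUB r0<-Add2 // r0:Add2,r1:18,r2:-9,r3:Add1
cycle 6: issue MUL r0<-Mul1 // r0:Mul1,r1:18,r2:-9,r3:Add1
cycle 7: CDB Add1=-27; issue SUB r3<-Add1 // r0:Mul1,r1:18,r2:-9,r3:Add1
cycle 8: stall // r0:Mul1,r1:18,r2:-9,r3:Add1
cycle 9: CDB Add3=-36; issue SUB r3<-Add3 // r0:Mul1,r1:18,r2:-9,r3:Add3
cycle 10: stall // r0:Mul1,r1:18,r2:-9,r3:Add3
cycle 11: CDB Add2=27; issue SUB r1<-Add2 // r0:Mul1,r1:Add2,r2:-9,r3:Add3
cycle 12: - // r0:Mul1,r1:Add2,r2:-9,r3:Add3
cycle 13: - // r0:Mul1,r1:Add2,r2:-9,r3:Add3
cycle 14: - // r0:Mul1,r1:Add2,r2:-9,r3:Add3
cycle 15: CDB Mul1=-243 // r0:-243,r1:Add2,r2:-9,r3:Add3
cycle 16: - // r0:-243,r1:Add2,r2:-9,r3:Add3
cycle 17: CDB Add1=261 // r0:-243,r1:Add2,r2:-9,r3:Add3
cycle 18: - // r0:-243,r1:Add2,r2:-9,r3:Add3
cycle 19: CDB Add3=243 // r0:-243,r1:Add2,r2:-9,r3:243
cycle 20: - // r0:-243,r1:Add2,r2:-9,r3:243
cycle 21: CDB Add2=-252 // r0:-243,r1:-252,r2:-9,r3:243

STATUS = VALUE -252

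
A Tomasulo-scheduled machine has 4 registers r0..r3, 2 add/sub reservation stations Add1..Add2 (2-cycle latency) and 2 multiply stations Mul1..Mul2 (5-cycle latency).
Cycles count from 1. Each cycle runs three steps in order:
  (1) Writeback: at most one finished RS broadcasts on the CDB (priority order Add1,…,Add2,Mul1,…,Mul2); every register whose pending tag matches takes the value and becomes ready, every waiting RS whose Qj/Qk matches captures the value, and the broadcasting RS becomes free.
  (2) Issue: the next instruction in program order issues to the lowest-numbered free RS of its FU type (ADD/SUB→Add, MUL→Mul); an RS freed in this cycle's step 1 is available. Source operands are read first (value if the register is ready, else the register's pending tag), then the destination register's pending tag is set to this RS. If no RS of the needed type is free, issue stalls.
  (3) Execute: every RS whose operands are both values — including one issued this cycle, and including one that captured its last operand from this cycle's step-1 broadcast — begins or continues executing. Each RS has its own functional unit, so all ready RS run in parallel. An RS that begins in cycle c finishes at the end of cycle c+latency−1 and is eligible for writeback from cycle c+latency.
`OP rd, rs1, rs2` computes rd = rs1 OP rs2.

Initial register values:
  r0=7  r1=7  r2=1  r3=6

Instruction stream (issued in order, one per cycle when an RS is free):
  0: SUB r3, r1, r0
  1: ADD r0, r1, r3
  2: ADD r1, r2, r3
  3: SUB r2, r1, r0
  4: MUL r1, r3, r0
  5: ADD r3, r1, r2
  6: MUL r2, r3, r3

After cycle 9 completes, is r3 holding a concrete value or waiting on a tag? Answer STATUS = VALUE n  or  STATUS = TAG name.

cycle 1: issue SUB r3<-Add1 // r0:7,r1:7,r2:1,r3:Add1
cycle 2: issue ADD r0<-Add2 // r0:Add2,r1:7,r2:1,r3:Add1
cycle 3: CDB Add1=0; issue ADD r1<-Add1 // r0:Add2,r1:Add1,r2:1,r3:0
cycle 4: stall // r0:Add2,r1:Add1,r2:1,r3:0
cycle 5: CDB Add1=1; issue SUB r2<-Add1 // r0:Add2,r1:1,r2:Add1,r3:0
cycle 6: CDB Add2=7; issue MUL r1<-Mul1 // r0:7,r1:Mul1,r2:Add1,r3:0
cycle 7: issue ADD r3<-Add2 // r0:7,r1:Mul1,r2:Add1,r3:Add2
cycle 8: CDB Add1=-6; issue MUL r2<-Mul2 // r0:7,r1:Mul1,r2:Mul2,r3:Add2
cycle 9: - // r0:7,r1:Mul1,r2:Mul2,r3:Add2

STATUS = TAG Add2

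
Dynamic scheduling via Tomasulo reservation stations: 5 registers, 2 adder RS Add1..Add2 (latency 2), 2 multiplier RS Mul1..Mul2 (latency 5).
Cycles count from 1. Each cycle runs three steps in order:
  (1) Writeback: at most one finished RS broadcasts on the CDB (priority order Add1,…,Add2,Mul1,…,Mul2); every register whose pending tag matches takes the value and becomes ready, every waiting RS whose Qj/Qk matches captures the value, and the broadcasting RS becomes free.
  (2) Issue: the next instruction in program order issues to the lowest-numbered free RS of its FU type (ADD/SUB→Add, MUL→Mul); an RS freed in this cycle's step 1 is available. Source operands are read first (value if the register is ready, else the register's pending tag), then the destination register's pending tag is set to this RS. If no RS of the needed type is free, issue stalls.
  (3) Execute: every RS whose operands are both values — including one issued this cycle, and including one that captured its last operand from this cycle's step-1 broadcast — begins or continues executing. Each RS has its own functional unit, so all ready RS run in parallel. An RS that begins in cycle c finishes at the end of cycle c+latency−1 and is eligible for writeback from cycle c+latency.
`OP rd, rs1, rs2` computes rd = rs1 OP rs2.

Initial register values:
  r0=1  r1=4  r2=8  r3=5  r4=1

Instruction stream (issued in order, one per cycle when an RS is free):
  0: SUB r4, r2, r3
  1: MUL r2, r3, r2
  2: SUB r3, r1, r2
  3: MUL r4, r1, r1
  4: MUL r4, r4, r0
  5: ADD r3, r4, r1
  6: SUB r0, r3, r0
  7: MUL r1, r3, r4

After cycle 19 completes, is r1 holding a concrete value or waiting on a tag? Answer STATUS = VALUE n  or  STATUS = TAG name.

cycle 1: issue SUB r4<-Add1 // r0:1,r1:4,r2:8,r3:5,r4:Add1
cycle 2: issue MUL r2<-Mul1 // r0:1,r1:4,r2:Mul1,r3:5,r4:Add1
cycle 3: CDB Add1=3; issue SUB r3<-Add1 // r0:1,r1:4,r2:Mul1,r3:Add1,r4:3
cycle 4: issue MUL r4<-Mul2 // r0:1,r1:4,r2:Mul1,r3:Add1,r4:Mul2
cycle 5: stall // r0:1,r1:4,r2:Mul1,r3:Add1,r4:Mul2
cycle 6: stall // r0:1,r1:4,r2:Mul1,r3:Add1,r4:Mul2
cycle 7: CDB Mul1=40; issue MUL r4<-Mul1 // r0:1,r1:4,r2:40,r3:Add1,r4:Mul1
cycle 8: issue ADD r3<-Add2 // r0:1,r1:4,r2:40,r3:Add2,r4:Mul1
cycle 9: CDB Add1=-36; issue SUB r0<-Add1 // r0:Add1,r1:4,r2:40,r3:Add2,r4:Mul1
cycle 10: CDB Mul2=16; issue MUL r1<-Mul2 // r0:Add1,r1:Mul2,r2:40,r3:Add2,r4:Mul1
cycle 11: - // r0:Add1,r1:Mul2,r2:40,r3:Add2,r4:Mul1
cycle 12: - // r0:Add1,r1:Mul2,r2:40,r3:Add2,r4:Mul1
cycle 13: - // r0:Add1,r1:Mul2,r2:40,r3:Add2,r4:Mul1
cycle 14: - // r0:Add1,r1:Mul2,r2:40,r3:Add2,r4:Mul1
cycle 15: CDB Mul1=16 // r0:Add1,r1:Mul2,r2:40,r3:Add2,r4:16
cycle 16: - // r0:Add1,r1:Mul2,r2:40,r3:Add2,r4:16
cycle 17: CDB Add2=20 // r0:Add1,r1:Mul2,r2:40,r3:20,r4:16
cycle 18: - // r0:Add1,r1:Mul2,r2:40,r3:20,r4:16
cycle 19: CDB Add1=19 // r0:19,r1:Mul2,r2:40,r3:20,r4:16

STATUS = TAG Mul2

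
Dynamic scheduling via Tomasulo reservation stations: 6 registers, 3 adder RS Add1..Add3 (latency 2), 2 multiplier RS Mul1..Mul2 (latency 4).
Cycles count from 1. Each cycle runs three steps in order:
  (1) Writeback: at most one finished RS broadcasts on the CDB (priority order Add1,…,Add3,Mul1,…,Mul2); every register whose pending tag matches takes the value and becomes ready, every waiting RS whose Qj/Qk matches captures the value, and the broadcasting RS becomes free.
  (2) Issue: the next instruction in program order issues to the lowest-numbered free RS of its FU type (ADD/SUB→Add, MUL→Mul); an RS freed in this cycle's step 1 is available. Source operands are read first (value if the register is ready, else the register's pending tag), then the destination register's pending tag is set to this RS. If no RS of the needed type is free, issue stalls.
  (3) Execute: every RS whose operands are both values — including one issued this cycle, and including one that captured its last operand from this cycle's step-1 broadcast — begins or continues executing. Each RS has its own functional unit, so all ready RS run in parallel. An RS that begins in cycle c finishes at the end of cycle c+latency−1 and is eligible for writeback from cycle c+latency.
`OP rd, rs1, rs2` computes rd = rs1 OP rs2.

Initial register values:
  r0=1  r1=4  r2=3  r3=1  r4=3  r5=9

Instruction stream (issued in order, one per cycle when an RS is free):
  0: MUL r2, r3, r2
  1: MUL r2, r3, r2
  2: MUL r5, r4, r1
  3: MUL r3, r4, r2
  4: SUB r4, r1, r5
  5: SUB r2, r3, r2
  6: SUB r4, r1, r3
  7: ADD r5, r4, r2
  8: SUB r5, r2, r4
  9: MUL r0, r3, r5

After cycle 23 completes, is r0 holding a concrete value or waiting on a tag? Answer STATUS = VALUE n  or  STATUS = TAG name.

STATUS = VALUE 99

  c1: issue MUL r2<-Mul1  regs: r0:1,r1:4,r2:Mul1,r3:1,r4:3,r5:9
  c2: issue MUL r2<-Mul2  regs: r0:1,r1:4,r2:Mul2,r3:1,r4:3,r5:9
  c3: stall  regs: r0:1,r1:4,r2:Mul2,r3:1,r4:3,r5:9
  c4: stall  regs: r0:1,r1:4,r2:Mul2,r3:1,r4:3,r5:9
  c5: CDB Mul1=3; issue MUL r5<-Mul1  regs: r0:1,r1:4,r2:Mul2,r3:1,r4:3,r5:Mul1
  c6: stall  regs: r0:1,r1:4,r2:Mul2,r3:1,r4:3,r5:Mul1
  c7: stall  regs: r0:1,r1:4,r2:Mul2,r3:1,r4:3,r5:Mul1
  c8: stall  regs: r0:1,r1:4,r2:Mul2,r3:1,r4:3,r5:Mul1
  c9: CDB Mul1=12; issue MUL r3<-Mul1  regs: r0:1,r1:4,r2:Mul2,r3:Mul1,r4:3,r5:12
  c10: CDB Mul2=3; issue SUB r4<-Add1  regs: r0:1,r1:4,r2:3,r3:Mul1,r4:Add1,r5:12
  c11: issue SUB r2<-Add2  regs: r0:1,r1:4,r2:Add2,r3:Mul1,r4:Add1,r5:12
  c12: CDB Add1=-8; issue SUB r4<-Add1  regs: r0:1,r1:4,r2:Add2,r3:Mul1,r4:Add1,r5:12
  c13: issue ADD r5<-Add3  regs: r0:1,r1:4,r2:Add2,r3:Mul1,r4:Add1,r5:Add3
  c14: CDB Mul1=9; stall  regs: r0:1,r1:4,r2:Add2,r3:9,r4:Add1,r5:Add3
  c15: stall  regs: r0:1,r1:4,r2:Add2,r3:9,r4:Add1,r5:Add3
  c16: CDB Add1=-5; issue SUB r5<-Add1  regs: r0:1,r1:4,r2:Add2,r3:9,r4:-5,r5:Add1
  c17: CDB Add2=6; issue MUL r0<-Mul1  regs: r0:Mul1,r1:4,r2:6,r3:9,r4:-5,r5:Add1
  c18: -  regs: r0:Mul1,r1:4,r2:6,r3:9,r4:-5,r5:Add1
  c19: CDB Add1=11  regs: r0:Mul1,r1:4,r2:6,r3:9,r4:-5,r5:11
  c20: CDB Add3=1  regs: r0:Mul1,r1:4,r2:6,r3:9,r4:-5,r5:11
  c21: -  regs: r0:Mul1,r1:4,r2:6,r3:9,r4:-5,r5:11
  c22: -  regs: r0:Mul1,r1:4,r2:6,r3:9,r4:-5,r5:11
  c23: CDB Mul1=99  regs: r0:99,r1:4,r2:6,r3:9,r4:-5,r5:11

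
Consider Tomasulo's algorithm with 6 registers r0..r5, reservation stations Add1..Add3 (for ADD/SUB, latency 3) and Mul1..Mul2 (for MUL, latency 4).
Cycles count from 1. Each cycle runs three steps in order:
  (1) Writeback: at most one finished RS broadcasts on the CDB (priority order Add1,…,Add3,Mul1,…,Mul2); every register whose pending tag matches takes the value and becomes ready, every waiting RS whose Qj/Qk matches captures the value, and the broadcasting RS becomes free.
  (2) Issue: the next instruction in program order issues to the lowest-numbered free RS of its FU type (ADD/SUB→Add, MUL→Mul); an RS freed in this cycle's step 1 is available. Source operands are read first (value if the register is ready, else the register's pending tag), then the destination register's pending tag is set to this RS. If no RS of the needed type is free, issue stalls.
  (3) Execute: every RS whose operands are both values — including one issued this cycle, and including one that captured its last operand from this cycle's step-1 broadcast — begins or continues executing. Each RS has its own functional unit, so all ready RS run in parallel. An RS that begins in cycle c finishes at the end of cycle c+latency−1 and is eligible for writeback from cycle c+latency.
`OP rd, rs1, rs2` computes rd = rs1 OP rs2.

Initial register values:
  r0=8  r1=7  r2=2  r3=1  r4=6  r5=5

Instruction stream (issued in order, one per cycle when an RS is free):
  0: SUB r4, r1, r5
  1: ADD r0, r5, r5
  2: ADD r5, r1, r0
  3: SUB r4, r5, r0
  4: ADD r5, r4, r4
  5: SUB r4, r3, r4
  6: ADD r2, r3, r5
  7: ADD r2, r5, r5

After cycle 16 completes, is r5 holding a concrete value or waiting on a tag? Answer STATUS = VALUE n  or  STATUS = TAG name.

STATUS = VALUE 14

  c1: issue SUB r4<-Add1  regs: r0:8,r1:7,r2:2,r3:1,r4:Add1,r5:5
  c2: issue ADD r0<-Add2  regs: r0:Add2,r1:7,r2:2,r3:1,r4:Add1,r5:5
  c3: issue ADD r5<-Add3  regs: r0:Add2,r1:7,r2:2,r3:1,r4:Add1,r5:Add3
  c4: CDB Add1=2; issue SUB r4<-Add1  regs: r0:Add2,r1:7,r2:2,r3:1,r4:Add1,r5:Add3
  c5: CDB Add2=10; issue ADD r5<-Add2  regs: r0:10,r1:7,r2:2,r3:1,r4:Add1,r5:Add2
  c6: stall  regs: r0:10,r1:7,r2:2,r3:1,r4:Add1,r5:Add2
  c7: stall  regs: r0:10,r1:7,r2:2,r3:1,r4:Add1,r5:Add2
  c8: CDB Add3=17; issue SUB r4<-Add3  regs: r0:10,r1:7,r2:2,r3:1,r4:Add3,r5:Add2
  c9: stall  regs: r0:10,r1:7,r2:2,r3:1,r4:Add3,r5:Add2
  c10: stall  regs: r0:10,r1:7,r2:2,r3:1,r4:Add3,r5:Add2
  c11: CDB Add1=7; issue ADD r2<-Add1  regs: r0:10,r1:7,r2:Add1,r3:1,r4:Add3,r5:Add2
  c12: stall  regs: r0:10,r1:7,r2:Add1,r3:1,r4:Add3,r5:Add2
  c13: stall  regs: r0:10,r1:7,r2:Add1,r3:1,r4:Add3,r5:Add2
  c14: CDB Add2=14; issue ADD r2<-Add2  regs: r0:10,r1:7,r2:Add2,r3:1,r4:Add3,r5:14
  c15: CDB Add3=-6  regs: r0:10,r1:7,r2:Add2,r3:1,r4:-6,r5:14
  c16: -  regs: r0:10,r1:7,r2:Add2,r3:1,r4:-6,r5:14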